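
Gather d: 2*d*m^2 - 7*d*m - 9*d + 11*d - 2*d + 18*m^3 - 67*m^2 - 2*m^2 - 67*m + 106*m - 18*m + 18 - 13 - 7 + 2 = d*(2*m^2 - 7*m) + 18*m^3 - 69*m^2 + 21*m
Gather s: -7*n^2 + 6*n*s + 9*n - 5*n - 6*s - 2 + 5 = -7*n^2 + 4*n + s*(6*n - 6) + 3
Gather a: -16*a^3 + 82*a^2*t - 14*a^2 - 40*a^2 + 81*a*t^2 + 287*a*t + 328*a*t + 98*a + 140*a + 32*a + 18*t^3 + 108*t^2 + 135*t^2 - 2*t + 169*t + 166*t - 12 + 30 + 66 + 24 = -16*a^3 + a^2*(82*t - 54) + a*(81*t^2 + 615*t + 270) + 18*t^3 + 243*t^2 + 333*t + 108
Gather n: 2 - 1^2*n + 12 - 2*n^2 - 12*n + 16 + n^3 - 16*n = n^3 - 2*n^2 - 29*n + 30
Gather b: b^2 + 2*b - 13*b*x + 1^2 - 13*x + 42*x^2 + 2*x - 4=b^2 + b*(2 - 13*x) + 42*x^2 - 11*x - 3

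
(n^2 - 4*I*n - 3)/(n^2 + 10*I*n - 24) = (n^2 - 4*I*n - 3)/(n^2 + 10*I*n - 24)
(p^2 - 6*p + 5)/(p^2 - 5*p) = (p - 1)/p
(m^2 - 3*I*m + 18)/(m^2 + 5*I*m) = (m^2 - 3*I*m + 18)/(m*(m + 5*I))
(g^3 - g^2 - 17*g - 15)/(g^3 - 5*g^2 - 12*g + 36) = (g^2 - 4*g - 5)/(g^2 - 8*g + 12)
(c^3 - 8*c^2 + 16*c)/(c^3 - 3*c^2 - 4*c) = (c - 4)/(c + 1)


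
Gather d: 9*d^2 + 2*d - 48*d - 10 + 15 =9*d^2 - 46*d + 5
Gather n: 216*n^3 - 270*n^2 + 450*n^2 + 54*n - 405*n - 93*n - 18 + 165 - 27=216*n^3 + 180*n^2 - 444*n + 120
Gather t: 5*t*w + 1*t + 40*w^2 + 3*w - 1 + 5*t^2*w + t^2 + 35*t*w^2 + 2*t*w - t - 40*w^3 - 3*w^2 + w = t^2*(5*w + 1) + t*(35*w^2 + 7*w) - 40*w^3 + 37*w^2 + 4*w - 1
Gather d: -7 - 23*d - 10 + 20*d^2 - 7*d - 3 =20*d^2 - 30*d - 20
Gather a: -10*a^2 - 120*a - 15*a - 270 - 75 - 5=-10*a^2 - 135*a - 350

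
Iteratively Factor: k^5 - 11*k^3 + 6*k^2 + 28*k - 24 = (k + 3)*(k^4 - 3*k^3 - 2*k^2 + 12*k - 8) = (k - 2)*(k + 3)*(k^3 - k^2 - 4*k + 4) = (k - 2)*(k - 1)*(k + 3)*(k^2 - 4) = (k - 2)^2*(k - 1)*(k + 3)*(k + 2)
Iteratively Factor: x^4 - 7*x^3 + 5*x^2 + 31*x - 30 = (x - 1)*(x^3 - 6*x^2 - x + 30) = (x - 3)*(x - 1)*(x^2 - 3*x - 10) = (x - 3)*(x - 1)*(x + 2)*(x - 5)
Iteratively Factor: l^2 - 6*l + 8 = (l - 2)*(l - 4)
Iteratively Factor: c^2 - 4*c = (c - 4)*(c)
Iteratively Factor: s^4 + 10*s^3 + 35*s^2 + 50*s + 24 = (s + 1)*(s^3 + 9*s^2 + 26*s + 24) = (s + 1)*(s + 2)*(s^2 + 7*s + 12) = (s + 1)*(s + 2)*(s + 4)*(s + 3)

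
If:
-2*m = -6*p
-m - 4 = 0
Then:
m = -4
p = -4/3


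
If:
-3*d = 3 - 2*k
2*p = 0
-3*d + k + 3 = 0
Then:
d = 3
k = 6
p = 0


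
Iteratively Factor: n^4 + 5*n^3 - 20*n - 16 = (n + 1)*(n^3 + 4*n^2 - 4*n - 16) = (n + 1)*(n + 2)*(n^2 + 2*n - 8) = (n - 2)*(n + 1)*(n + 2)*(n + 4)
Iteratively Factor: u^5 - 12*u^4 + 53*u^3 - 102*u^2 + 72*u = (u - 3)*(u^4 - 9*u^3 + 26*u^2 - 24*u) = (u - 3)^2*(u^3 - 6*u^2 + 8*u) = (u - 3)^2*(u - 2)*(u^2 - 4*u) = u*(u - 3)^2*(u - 2)*(u - 4)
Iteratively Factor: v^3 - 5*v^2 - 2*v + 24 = (v + 2)*(v^2 - 7*v + 12) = (v - 3)*(v + 2)*(v - 4)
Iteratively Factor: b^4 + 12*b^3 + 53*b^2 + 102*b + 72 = (b + 3)*(b^3 + 9*b^2 + 26*b + 24) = (b + 2)*(b + 3)*(b^2 + 7*b + 12) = (b + 2)*(b + 3)^2*(b + 4)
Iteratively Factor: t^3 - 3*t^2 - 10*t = (t + 2)*(t^2 - 5*t) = (t - 5)*(t + 2)*(t)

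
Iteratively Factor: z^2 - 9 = (z - 3)*(z + 3)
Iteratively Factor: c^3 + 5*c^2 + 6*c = (c + 2)*(c^2 + 3*c) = c*(c + 2)*(c + 3)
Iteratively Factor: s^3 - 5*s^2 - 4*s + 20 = (s - 2)*(s^2 - 3*s - 10) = (s - 2)*(s + 2)*(s - 5)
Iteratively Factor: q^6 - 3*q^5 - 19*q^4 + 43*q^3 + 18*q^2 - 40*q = (q)*(q^5 - 3*q^4 - 19*q^3 + 43*q^2 + 18*q - 40) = q*(q - 1)*(q^4 - 2*q^3 - 21*q^2 + 22*q + 40) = q*(q - 2)*(q - 1)*(q^3 - 21*q - 20) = q*(q - 2)*(q - 1)*(q + 1)*(q^2 - q - 20) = q*(q - 5)*(q - 2)*(q - 1)*(q + 1)*(q + 4)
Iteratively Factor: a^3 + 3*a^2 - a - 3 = (a + 3)*(a^2 - 1) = (a + 1)*(a + 3)*(a - 1)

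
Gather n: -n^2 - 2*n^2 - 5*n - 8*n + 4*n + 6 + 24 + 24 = -3*n^2 - 9*n + 54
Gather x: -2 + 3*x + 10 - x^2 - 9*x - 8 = -x^2 - 6*x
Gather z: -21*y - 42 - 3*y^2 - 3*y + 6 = -3*y^2 - 24*y - 36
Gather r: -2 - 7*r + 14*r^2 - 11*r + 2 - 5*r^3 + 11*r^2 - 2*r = -5*r^3 + 25*r^2 - 20*r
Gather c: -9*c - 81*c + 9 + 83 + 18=110 - 90*c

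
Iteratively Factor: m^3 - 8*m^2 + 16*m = (m)*(m^2 - 8*m + 16) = m*(m - 4)*(m - 4)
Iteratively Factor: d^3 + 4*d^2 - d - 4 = (d - 1)*(d^2 + 5*d + 4) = (d - 1)*(d + 1)*(d + 4)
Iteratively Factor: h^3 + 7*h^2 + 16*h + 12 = (h + 3)*(h^2 + 4*h + 4) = (h + 2)*(h + 3)*(h + 2)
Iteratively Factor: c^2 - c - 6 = (c + 2)*(c - 3)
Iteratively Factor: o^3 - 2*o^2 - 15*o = (o - 5)*(o^2 + 3*o) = o*(o - 5)*(o + 3)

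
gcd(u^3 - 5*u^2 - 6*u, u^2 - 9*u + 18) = u - 6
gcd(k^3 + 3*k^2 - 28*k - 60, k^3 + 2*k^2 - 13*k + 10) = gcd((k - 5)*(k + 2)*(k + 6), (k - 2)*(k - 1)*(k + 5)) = 1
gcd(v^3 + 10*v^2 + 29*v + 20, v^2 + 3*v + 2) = v + 1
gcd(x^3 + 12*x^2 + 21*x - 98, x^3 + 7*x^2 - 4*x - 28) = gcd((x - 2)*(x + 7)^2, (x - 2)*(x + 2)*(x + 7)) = x^2 + 5*x - 14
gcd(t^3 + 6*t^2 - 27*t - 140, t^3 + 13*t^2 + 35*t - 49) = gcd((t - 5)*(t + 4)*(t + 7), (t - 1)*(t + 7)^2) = t + 7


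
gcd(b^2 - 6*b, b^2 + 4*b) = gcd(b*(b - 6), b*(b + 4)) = b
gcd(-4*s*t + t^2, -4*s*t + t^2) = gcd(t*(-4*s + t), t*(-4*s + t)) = 4*s*t - t^2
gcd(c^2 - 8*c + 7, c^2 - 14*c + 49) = c - 7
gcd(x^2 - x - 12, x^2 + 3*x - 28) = x - 4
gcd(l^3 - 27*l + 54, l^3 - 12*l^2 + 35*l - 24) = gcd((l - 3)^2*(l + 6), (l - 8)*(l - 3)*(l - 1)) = l - 3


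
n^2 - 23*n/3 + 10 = (n - 6)*(n - 5/3)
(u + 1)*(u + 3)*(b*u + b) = b*u^3 + 5*b*u^2 + 7*b*u + 3*b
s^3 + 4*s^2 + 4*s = s*(s + 2)^2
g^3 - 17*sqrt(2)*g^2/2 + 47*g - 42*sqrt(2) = (g - 7*sqrt(2)/2)*(g - 3*sqrt(2))*(g - 2*sqrt(2))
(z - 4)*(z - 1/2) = z^2 - 9*z/2 + 2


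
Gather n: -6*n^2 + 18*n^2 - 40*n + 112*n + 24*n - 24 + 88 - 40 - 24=12*n^2 + 96*n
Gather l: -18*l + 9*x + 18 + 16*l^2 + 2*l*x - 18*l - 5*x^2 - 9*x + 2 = 16*l^2 + l*(2*x - 36) - 5*x^2 + 20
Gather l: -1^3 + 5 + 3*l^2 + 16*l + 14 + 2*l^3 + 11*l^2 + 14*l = 2*l^3 + 14*l^2 + 30*l + 18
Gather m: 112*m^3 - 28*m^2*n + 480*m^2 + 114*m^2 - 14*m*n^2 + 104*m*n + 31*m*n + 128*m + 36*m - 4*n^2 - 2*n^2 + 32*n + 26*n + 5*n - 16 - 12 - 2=112*m^3 + m^2*(594 - 28*n) + m*(-14*n^2 + 135*n + 164) - 6*n^2 + 63*n - 30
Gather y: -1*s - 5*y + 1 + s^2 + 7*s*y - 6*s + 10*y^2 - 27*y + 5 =s^2 - 7*s + 10*y^2 + y*(7*s - 32) + 6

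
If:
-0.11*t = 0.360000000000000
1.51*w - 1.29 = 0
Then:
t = -3.27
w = 0.85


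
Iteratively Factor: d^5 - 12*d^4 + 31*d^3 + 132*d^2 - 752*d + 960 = (d - 5)*(d^4 - 7*d^3 - 4*d^2 + 112*d - 192) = (d - 5)*(d - 3)*(d^3 - 4*d^2 - 16*d + 64) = (d - 5)*(d - 4)*(d - 3)*(d^2 - 16) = (d - 5)*(d - 4)^2*(d - 3)*(d + 4)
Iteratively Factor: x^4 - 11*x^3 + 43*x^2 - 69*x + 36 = (x - 1)*(x^3 - 10*x^2 + 33*x - 36) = (x - 3)*(x - 1)*(x^2 - 7*x + 12) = (x - 4)*(x - 3)*(x - 1)*(x - 3)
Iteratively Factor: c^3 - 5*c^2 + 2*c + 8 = (c + 1)*(c^2 - 6*c + 8) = (c - 2)*(c + 1)*(c - 4)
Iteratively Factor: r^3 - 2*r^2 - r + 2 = (r - 1)*(r^2 - r - 2) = (r - 1)*(r + 1)*(r - 2)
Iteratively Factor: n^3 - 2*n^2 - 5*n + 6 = (n - 3)*(n^2 + n - 2) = (n - 3)*(n - 1)*(n + 2)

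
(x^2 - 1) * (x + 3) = x^3 + 3*x^2 - x - 3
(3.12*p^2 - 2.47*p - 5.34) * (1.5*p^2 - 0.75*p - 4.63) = 4.68*p^4 - 6.045*p^3 - 20.6031*p^2 + 15.4411*p + 24.7242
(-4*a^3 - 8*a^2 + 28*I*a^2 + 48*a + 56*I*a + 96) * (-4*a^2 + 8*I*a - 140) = 16*a^5 + 32*a^4 - 144*I*a^4 + 144*a^3 - 288*I*a^3 + 288*a^2 - 3536*I*a^2 - 6720*a - 7072*I*a - 13440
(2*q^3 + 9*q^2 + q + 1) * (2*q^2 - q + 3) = 4*q^5 + 16*q^4 - q^3 + 28*q^2 + 2*q + 3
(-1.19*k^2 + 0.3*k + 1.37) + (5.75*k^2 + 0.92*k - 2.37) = 4.56*k^2 + 1.22*k - 1.0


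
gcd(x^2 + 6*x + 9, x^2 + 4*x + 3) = x + 3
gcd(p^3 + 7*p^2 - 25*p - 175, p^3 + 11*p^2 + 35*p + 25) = p + 5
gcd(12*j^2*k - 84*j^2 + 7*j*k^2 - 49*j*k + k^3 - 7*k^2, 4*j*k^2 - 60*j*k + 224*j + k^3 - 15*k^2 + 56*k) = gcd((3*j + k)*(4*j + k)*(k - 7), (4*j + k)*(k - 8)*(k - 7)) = 4*j*k - 28*j + k^2 - 7*k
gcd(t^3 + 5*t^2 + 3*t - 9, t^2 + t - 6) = t + 3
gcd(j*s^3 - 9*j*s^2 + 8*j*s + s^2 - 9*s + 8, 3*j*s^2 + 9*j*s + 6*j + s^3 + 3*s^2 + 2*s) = 1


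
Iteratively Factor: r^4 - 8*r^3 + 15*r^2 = (r - 5)*(r^3 - 3*r^2) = r*(r - 5)*(r^2 - 3*r) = r^2*(r - 5)*(r - 3)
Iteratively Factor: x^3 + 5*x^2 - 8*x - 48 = (x + 4)*(x^2 + x - 12) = (x - 3)*(x + 4)*(x + 4)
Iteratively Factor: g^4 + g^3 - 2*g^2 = (g)*(g^3 + g^2 - 2*g) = g*(g - 1)*(g^2 + 2*g) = g*(g - 1)*(g + 2)*(g)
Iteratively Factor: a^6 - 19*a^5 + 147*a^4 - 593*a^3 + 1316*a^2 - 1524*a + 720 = (a - 3)*(a^5 - 16*a^4 + 99*a^3 - 296*a^2 + 428*a - 240) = (a - 3)^2*(a^4 - 13*a^3 + 60*a^2 - 116*a + 80) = (a - 3)^2*(a - 2)*(a^3 - 11*a^2 + 38*a - 40) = (a - 4)*(a - 3)^2*(a - 2)*(a^2 - 7*a + 10) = (a - 4)*(a - 3)^2*(a - 2)^2*(a - 5)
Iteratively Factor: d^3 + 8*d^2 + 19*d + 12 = (d + 1)*(d^2 + 7*d + 12) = (d + 1)*(d + 3)*(d + 4)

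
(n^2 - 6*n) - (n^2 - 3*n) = -3*n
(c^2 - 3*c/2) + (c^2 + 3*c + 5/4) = 2*c^2 + 3*c/2 + 5/4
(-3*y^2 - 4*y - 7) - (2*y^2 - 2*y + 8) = -5*y^2 - 2*y - 15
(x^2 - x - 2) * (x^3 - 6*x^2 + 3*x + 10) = x^5 - 7*x^4 + 7*x^3 + 19*x^2 - 16*x - 20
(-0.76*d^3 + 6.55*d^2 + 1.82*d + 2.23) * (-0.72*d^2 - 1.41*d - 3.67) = 0.5472*d^5 - 3.6444*d^4 - 7.7567*d^3 - 28.2103*d^2 - 9.8237*d - 8.1841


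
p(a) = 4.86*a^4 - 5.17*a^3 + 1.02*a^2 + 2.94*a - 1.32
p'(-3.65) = -1156.45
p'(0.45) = 2.49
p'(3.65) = 749.07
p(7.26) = 11596.97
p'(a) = 19.44*a^3 - 15.51*a^2 + 2.04*a + 2.94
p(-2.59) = 306.42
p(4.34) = 1332.25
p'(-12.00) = -35847.30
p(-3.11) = 609.57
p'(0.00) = 2.94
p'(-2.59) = -444.14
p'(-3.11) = -738.18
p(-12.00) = 109821.00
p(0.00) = -1.32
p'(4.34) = 1308.81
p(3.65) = 634.19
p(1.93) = 38.42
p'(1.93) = 88.86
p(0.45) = -0.06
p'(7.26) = 6639.11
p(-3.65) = 1115.54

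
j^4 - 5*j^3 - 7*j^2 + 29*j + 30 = (j - 5)*(j - 3)*(j + 1)*(j + 2)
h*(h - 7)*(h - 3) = h^3 - 10*h^2 + 21*h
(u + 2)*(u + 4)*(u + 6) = u^3 + 12*u^2 + 44*u + 48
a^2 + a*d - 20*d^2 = (a - 4*d)*(a + 5*d)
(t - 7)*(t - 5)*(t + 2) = t^3 - 10*t^2 + 11*t + 70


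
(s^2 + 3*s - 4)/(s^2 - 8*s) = (s^2 + 3*s - 4)/(s*(s - 8))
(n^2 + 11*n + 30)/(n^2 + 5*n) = (n + 6)/n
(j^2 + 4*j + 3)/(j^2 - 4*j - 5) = (j + 3)/(j - 5)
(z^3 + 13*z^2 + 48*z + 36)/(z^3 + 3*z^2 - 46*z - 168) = (z^2 + 7*z + 6)/(z^2 - 3*z - 28)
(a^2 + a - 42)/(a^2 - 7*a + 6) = (a + 7)/(a - 1)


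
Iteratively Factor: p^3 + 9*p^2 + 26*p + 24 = (p + 2)*(p^2 + 7*p + 12) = (p + 2)*(p + 3)*(p + 4)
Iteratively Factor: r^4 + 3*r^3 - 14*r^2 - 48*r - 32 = (r + 2)*(r^3 + r^2 - 16*r - 16) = (r + 2)*(r + 4)*(r^2 - 3*r - 4) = (r - 4)*(r + 2)*(r + 4)*(r + 1)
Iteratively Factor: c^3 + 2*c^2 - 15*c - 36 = (c + 3)*(c^2 - c - 12) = (c - 4)*(c + 3)*(c + 3)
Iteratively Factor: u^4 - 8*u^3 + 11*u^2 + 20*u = (u - 5)*(u^3 - 3*u^2 - 4*u) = u*(u - 5)*(u^2 - 3*u - 4) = u*(u - 5)*(u - 4)*(u + 1)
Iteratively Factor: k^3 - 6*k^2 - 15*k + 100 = (k - 5)*(k^2 - k - 20) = (k - 5)*(k + 4)*(k - 5)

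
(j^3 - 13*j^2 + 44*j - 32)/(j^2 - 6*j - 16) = (j^2 - 5*j + 4)/(j + 2)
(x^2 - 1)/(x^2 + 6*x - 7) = (x + 1)/(x + 7)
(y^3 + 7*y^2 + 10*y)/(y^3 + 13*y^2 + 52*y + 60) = y/(y + 6)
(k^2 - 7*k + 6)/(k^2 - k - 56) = (-k^2 + 7*k - 6)/(-k^2 + k + 56)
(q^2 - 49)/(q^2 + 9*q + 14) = (q - 7)/(q + 2)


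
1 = 1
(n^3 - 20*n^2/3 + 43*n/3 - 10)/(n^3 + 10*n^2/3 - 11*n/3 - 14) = (3*n^2 - 14*n + 15)/(3*n^2 + 16*n + 21)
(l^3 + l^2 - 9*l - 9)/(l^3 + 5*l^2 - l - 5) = (l^2 - 9)/(l^2 + 4*l - 5)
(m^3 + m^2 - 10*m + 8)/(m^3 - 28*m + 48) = (m^2 + 3*m - 4)/(m^2 + 2*m - 24)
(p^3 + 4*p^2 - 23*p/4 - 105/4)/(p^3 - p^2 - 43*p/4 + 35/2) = (p + 3)/(p - 2)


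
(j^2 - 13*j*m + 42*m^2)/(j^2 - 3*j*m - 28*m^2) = (j - 6*m)/(j + 4*m)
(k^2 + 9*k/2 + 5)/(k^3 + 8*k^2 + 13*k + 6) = (k^2 + 9*k/2 + 5)/(k^3 + 8*k^2 + 13*k + 6)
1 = 1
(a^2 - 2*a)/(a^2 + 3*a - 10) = a/(a + 5)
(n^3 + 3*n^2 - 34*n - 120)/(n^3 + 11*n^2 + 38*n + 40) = (n - 6)/(n + 2)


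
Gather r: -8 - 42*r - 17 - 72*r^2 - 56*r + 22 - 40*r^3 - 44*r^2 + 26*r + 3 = -40*r^3 - 116*r^2 - 72*r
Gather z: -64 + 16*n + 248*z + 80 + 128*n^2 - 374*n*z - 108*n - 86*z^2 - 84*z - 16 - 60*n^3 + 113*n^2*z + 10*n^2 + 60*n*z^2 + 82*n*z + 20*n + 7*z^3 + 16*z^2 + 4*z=-60*n^3 + 138*n^2 - 72*n + 7*z^3 + z^2*(60*n - 70) + z*(113*n^2 - 292*n + 168)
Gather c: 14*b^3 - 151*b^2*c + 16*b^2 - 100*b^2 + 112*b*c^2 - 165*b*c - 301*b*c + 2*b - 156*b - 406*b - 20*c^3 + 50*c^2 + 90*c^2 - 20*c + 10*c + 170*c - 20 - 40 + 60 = 14*b^3 - 84*b^2 - 560*b - 20*c^3 + c^2*(112*b + 140) + c*(-151*b^2 - 466*b + 160)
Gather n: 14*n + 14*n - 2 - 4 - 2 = 28*n - 8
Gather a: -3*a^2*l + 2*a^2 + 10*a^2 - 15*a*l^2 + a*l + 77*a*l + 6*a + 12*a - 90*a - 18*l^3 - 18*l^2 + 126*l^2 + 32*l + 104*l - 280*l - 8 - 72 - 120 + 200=a^2*(12 - 3*l) + a*(-15*l^2 + 78*l - 72) - 18*l^3 + 108*l^2 - 144*l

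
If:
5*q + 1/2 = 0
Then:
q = -1/10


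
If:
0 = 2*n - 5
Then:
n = 5/2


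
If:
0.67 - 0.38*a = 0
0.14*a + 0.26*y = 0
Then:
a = 1.76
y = -0.95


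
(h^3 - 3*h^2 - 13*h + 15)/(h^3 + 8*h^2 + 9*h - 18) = (h - 5)/(h + 6)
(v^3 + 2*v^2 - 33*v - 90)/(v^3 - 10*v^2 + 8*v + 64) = (v^3 + 2*v^2 - 33*v - 90)/(v^3 - 10*v^2 + 8*v + 64)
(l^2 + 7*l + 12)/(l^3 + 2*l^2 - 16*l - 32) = (l + 3)/(l^2 - 2*l - 8)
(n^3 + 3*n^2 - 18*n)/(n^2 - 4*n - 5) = n*(-n^2 - 3*n + 18)/(-n^2 + 4*n + 5)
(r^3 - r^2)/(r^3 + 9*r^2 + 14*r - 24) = r^2/(r^2 + 10*r + 24)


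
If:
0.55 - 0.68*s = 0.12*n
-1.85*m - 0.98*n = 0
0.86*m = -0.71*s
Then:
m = -0.52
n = 0.99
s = 0.63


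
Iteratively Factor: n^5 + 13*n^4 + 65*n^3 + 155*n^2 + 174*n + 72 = (n + 3)*(n^4 + 10*n^3 + 35*n^2 + 50*n + 24) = (n + 3)^2*(n^3 + 7*n^2 + 14*n + 8) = (n + 2)*(n + 3)^2*(n^2 + 5*n + 4) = (n + 2)*(n + 3)^2*(n + 4)*(n + 1)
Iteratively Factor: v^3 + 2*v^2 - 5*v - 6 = (v + 3)*(v^2 - v - 2) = (v - 2)*(v + 3)*(v + 1)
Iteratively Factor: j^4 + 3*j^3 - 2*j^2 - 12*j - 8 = (j + 2)*(j^3 + j^2 - 4*j - 4) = (j - 2)*(j + 2)*(j^2 + 3*j + 2) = (j - 2)*(j + 2)^2*(j + 1)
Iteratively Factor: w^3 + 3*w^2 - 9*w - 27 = (w - 3)*(w^2 + 6*w + 9) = (w - 3)*(w + 3)*(w + 3)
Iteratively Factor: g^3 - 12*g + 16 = (g - 2)*(g^2 + 2*g - 8) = (g - 2)^2*(g + 4)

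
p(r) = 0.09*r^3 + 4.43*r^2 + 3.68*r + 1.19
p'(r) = 0.27*r^2 + 8.86*r + 3.68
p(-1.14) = 2.62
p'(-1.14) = -6.07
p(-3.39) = 36.12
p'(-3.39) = -23.25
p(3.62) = 76.83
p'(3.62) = 39.29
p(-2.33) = 15.53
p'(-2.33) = -15.50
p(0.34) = 2.96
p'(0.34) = 6.72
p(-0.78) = 0.97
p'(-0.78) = -3.07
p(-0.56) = 0.50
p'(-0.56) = -1.20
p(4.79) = 130.35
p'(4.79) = 52.31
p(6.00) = 202.19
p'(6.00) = 66.56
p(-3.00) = 27.59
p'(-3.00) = -20.47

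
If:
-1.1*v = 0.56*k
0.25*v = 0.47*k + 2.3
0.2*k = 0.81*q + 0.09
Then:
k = -3.85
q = -1.06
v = 1.96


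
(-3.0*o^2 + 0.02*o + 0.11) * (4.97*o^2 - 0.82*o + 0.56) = -14.91*o^4 + 2.5594*o^3 - 1.1497*o^2 - 0.079*o + 0.0616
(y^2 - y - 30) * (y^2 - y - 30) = y^4 - 2*y^3 - 59*y^2 + 60*y + 900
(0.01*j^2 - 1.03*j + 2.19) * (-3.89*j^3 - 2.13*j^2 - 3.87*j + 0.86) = -0.0389*j^5 + 3.9854*j^4 - 6.3639*j^3 - 0.669999999999999*j^2 - 9.3611*j + 1.8834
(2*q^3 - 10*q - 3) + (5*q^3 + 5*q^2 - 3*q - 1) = 7*q^3 + 5*q^2 - 13*q - 4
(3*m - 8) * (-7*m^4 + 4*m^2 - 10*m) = -21*m^5 + 56*m^4 + 12*m^3 - 62*m^2 + 80*m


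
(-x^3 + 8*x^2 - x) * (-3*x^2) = 3*x^5 - 24*x^4 + 3*x^3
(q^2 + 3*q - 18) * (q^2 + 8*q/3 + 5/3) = q^4 + 17*q^3/3 - 25*q^2/3 - 43*q - 30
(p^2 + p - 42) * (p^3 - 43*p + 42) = p^5 + p^4 - 85*p^3 - p^2 + 1848*p - 1764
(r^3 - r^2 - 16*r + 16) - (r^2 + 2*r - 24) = r^3 - 2*r^2 - 18*r + 40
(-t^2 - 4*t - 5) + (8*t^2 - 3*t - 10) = 7*t^2 - 7*t - 15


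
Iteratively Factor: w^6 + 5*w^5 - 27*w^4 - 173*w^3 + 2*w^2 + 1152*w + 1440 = (w + 4)*(w^5 + w^4 - 31*w^3 - 49*w^2 + 198*w + 360) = (w + 4)^2*(w^4 - 3*w^3 - 19*w^2 + 27*w + 90) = (w - 5)*(w + 4)^2*(w^3 + 2*w^2 - 9*w - 18) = (w - 5)*(w + 3)*(w + 4)^2*(w^2 - w - 6) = (w - 5)*(w - 3)*(w + 3)*(w + 4)^2*(w + 2)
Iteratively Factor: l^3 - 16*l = (l)*(l^2 - 16) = l*(l + 4)*(l - 4)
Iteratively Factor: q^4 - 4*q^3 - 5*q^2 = (q)*(q^3 - 4*q^2 - 5*q) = q*(q - 5)*(q^2 + q) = q^2*(q - 5)*(q + 1)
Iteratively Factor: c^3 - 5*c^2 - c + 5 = (c - 1)*(c^2 - 4*c - 5) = (c - 1)*(c + 1)*(c - 5)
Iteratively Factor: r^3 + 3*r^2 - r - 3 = (r + 3)*(r^2 - 1) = (r - 1)*(r + 3)*(r + 1)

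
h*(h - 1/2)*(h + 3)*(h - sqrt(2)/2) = h^4 - sqrt(2)*h^3/2 + 5*h^3/2 - 5*sqrt(2)*h^2/4 - 3*h^2/2 + 3*sqrt(2)*h/4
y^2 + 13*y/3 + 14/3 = (y + 2)*(y + 7/3)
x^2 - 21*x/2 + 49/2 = (x - 7)*(x - 7/2)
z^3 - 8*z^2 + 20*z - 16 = (z - 4)*(z - 2)^2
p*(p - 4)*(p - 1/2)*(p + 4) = p^4 - p^3/2 - 16*p^2 + 8*p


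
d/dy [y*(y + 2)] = 2*y + 2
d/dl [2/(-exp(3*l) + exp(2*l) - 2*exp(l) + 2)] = (6*exp(2*l) - 4*exp(l) + 4)*exp(l)/(exp(3*l) - exp(2*l) + 2*exp(l) - 2)^2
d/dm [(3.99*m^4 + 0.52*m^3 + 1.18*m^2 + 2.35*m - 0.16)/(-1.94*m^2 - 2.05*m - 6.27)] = (-15.4812*m^5 - 25.5473*m^4 - 102.2012*m^3 - 7.6412*m^2 - 15.418*m - 15.0625)/(3.7636*m^4 + 7.954*m^3 + 28.5301*m^2 + 25.707*m + 39.3129)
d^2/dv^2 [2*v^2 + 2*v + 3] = 4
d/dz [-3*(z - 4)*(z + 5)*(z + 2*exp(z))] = -6*z^2*exp(z) - 9*z^2 - 18*z*exp(z) - 6*z + 114*exp(z) + 60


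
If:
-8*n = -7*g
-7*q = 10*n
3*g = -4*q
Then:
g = 0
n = 0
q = 0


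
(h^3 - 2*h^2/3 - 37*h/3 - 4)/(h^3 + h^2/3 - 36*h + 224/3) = (3*h^2 + 10*h + 3)/(3*h^2 + 13*h - 56)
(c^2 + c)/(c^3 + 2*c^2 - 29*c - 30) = c/(c^2 + c - 30)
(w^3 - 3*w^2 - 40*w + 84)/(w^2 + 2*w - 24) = (w^2 - 9*w + 14)/(w - 4)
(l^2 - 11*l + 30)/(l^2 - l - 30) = (l - 5)/(l + 5)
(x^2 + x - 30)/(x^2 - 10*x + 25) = (x + 6)/(x - 5)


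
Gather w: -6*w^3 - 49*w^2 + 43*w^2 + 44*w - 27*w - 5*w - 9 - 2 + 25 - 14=-6*w^3 - 6*w^2 + 12*w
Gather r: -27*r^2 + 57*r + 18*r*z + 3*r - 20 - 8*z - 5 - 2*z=-27*r^2 + r*(18*z + 60) - 10*z - 25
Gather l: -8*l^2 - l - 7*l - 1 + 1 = -8*l^2 - 8*l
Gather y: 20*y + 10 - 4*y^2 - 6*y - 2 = -4*y^2 + 14*y + 8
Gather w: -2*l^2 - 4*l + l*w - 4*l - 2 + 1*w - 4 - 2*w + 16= -2*l^2 - 8*l + w*(l - 1) + 10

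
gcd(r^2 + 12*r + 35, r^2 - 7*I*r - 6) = 1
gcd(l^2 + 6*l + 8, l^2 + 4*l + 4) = l + 2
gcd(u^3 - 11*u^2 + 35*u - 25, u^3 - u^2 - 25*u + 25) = u^2 - 6*u + 5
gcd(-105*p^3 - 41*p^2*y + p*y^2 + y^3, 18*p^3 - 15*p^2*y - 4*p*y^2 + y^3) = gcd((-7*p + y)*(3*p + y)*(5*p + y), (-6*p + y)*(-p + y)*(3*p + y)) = 3*p + y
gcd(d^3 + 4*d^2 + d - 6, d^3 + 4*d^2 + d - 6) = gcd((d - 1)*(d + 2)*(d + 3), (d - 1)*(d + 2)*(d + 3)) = d^3 + 4*d^2 + d - 6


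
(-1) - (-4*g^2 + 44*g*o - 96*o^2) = 4*g^2 - 44*g*o + 96*o^2 - 1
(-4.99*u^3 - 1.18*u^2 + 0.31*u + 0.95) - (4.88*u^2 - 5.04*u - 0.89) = -4.99*u^3 - 6.06*u^2 + 5.35*u + 1.84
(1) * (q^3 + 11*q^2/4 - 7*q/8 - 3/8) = q^3 + 11*q^2/4 - 7*q/8 - 3/8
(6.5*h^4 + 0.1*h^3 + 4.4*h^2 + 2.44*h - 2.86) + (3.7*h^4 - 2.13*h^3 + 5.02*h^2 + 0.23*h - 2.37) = 10.2*h^4 - 2.03*h^3 + 9.42*h^2 + 2.67*h - 5.23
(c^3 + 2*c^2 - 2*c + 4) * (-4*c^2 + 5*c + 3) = -4*c^5 - 3*c^4 + 21*c^3 - 20*c^2 + 14*c + 12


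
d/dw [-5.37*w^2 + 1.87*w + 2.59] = 1.87 - 10.74*w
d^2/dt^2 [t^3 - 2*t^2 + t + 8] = 6*t - 4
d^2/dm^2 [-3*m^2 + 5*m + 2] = -6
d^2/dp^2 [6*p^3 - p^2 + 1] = 36*p - 2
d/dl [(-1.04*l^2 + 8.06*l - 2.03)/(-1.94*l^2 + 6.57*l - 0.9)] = (8.8036*l^2 - 6.0044*l + 6.0831)/(3.7636*l^4 - 25.4916*l^3 + 46.6569*l^2 - 11.826*l + 0.81)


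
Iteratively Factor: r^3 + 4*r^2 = (r + 4)*(r^2) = r*(r + 4)*(r)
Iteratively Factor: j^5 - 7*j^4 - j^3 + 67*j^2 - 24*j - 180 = (j - 3)*(j^4 - 4*j^3 - 13*j^2 + 28*j + 60) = (j - 5)*(j - 3)*(j^3 + j^2 - 8*j - 12) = (j - 5)*(j - 3)^2*(j^2 + 4*j + 4) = (j - 5)*(j - 3)^2*(j + 2)*(j + 2)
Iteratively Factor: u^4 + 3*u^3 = (u)*(u^3 + 3*u^2) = u*(u + 3)*(u^2) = u^2*(u + 3)*(u)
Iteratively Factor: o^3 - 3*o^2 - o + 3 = (o - 1)*(o^2 - 2*o - 3) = (o - 1)*(o + 1)*(o - 3)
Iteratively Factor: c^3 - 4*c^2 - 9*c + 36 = (c + 3)*(c^2 - 7*c + 12) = (c - 4)*(c + 3)*(c - 3)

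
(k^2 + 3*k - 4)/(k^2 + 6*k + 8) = (k - 1)/(k + 2)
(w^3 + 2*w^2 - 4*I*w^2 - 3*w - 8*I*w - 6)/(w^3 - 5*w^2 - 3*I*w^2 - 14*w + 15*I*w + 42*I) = (w - I)/(w - 7)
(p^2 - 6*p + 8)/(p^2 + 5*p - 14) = (p - 4)/(p + 7)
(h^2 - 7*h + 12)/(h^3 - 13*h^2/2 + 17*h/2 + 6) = 2/(2*h + 1)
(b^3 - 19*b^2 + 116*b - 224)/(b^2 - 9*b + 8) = (b^2 - 11*b + 28)/(b - 1)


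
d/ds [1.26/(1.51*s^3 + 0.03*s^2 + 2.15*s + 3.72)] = (-5.7078*s^2 - 0.0756*s - 2.709)/(1.51*s^3 + 0.03*s^2 + 2.15*s + 3.72)^2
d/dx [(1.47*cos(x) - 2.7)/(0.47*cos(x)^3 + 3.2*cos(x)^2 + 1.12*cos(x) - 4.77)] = (1.3818*cos(x)^3 + 0.896999999999999*cos(x)^2 - 17.28*cos(x) + 3.9879)*sin(x)/(0.2209*cos(x)^6 + 3.008*cos(x)^5 + 11.2928*cos(x)^4 + 2.6842*cos(x)^3 - 29.2736*cos(x)^2 - 10.6848*cos(x) + 22.7529)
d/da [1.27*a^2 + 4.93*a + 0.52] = 2.54*a + 4.93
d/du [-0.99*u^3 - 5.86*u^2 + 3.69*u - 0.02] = -2.97*u^2 - 11.72*u + 3.69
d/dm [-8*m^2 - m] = -16*m - 1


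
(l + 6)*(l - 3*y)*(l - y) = l^3 - 4*l^2*y + 6*l^2 + 3*l*y^2 - 24*l*y + 18*y^2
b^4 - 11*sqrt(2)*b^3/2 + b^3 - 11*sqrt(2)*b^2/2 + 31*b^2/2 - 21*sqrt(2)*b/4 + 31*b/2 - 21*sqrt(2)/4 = (b + 1)*(b - 7*sqrt(2)/2)*(b - 3*sqrt(2)/2)*(b - sqrt(2)/2)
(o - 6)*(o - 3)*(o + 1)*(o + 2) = o^4 - 6*o^3 - 7*o^2 + 36*o + 36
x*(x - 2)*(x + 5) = x^3 + 3*x^2 - 10*x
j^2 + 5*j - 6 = (j - 1)*(j + 6)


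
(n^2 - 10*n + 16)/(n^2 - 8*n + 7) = (n^2 - 10*n + 16)/(n^2 - 8*n + 7)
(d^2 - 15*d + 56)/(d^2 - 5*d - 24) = (d - 7)/(d + 3)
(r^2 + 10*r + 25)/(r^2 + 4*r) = (r^2 + 10*r + 25)/(r*(r + 4))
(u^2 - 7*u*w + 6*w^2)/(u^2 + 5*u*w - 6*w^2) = (u - 6*w)/(u + 6*w)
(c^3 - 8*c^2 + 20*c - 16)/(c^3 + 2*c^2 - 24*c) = (c^2 - 4*c + 4)/(c*(c + 6))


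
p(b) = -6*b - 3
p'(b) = -6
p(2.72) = -19.32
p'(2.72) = -6.00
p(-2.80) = 13.80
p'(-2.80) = -6.00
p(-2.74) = 13.44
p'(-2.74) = -6.00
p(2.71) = -19.26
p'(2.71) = -6.00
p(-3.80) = 19.80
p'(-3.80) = -6.00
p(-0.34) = -0.96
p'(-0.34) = -6.00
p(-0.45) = -0.30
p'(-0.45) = -6.00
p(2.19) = -16.14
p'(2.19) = -6.00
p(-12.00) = 69.00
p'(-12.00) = -6.00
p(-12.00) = 69.00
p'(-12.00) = -6.00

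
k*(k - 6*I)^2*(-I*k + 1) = -I*k^4 - 11*k^3 + 24*I*k^2 - 36*k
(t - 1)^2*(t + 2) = t^3 - 3*t + 2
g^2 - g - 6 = (g - 3)*(g + 2)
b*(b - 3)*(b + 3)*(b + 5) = b^4 + 5*b^3 - 9*b^2 - 45*b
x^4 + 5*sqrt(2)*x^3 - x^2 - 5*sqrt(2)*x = x*(x - 1)*(x + 1)*(x + 5*sqrt(2))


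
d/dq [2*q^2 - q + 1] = 4*q - 1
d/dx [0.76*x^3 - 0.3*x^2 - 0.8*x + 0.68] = 2.28*x^2 - 0.6*x - 0.8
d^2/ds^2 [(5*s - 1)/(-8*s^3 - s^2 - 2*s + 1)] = 2*(-4*(5*s - 1)*(12*s^2 + s + 1)^2 + (120*s^2 + 10*s + (5*s - 1)*(24*s + 1) + 10)*(8*s^3 + s^2 + 2*s - 1))/(8*s^3 + s^2 + 2*s - 1)^3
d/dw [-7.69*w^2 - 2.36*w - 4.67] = -15.38*w - 2.36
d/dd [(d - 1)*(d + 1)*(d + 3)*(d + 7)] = 4*d^3 + 30*d^2 + 40*d - 10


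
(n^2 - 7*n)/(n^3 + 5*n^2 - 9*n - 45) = n*(n - 7)/(n^3 + 5*n^2 - 9*n - 45)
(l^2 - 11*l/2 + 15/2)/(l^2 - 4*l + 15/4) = 2*(l - 3)/(2*l - 3)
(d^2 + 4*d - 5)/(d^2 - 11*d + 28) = (d^2 + 4*d - 5)/(d^2 - 11*d + 28)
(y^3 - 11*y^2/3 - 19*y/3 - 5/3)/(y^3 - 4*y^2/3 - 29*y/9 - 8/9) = 3*(y - 5)/(3*y - 8)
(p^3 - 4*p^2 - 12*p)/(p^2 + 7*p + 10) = p*(p - 6)/(p + 5)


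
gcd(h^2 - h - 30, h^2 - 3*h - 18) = h - 6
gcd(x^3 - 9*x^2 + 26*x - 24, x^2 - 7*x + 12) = x^2 - 7*x + 12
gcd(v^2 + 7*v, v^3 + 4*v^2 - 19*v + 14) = v + 7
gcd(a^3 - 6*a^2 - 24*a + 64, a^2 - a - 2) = a - 2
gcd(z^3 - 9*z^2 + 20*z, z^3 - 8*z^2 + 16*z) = z^2 - 4*z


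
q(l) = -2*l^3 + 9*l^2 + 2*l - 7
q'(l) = -6*l^2 + 18*l + 2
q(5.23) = -36.48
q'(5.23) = -67.98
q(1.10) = 3.43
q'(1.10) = 14.54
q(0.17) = -6.41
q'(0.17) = 4.89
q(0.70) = -1.88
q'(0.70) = 11.66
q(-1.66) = 23.63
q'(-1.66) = -44.41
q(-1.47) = 15.86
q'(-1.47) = -37.43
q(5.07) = -26.16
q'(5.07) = -60.97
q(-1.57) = 19.78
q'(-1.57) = -41.05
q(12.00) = -2143.00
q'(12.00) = -646.00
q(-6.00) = 737.00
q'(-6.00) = -322.00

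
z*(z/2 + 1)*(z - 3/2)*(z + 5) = z^4/2 + 11*z^3/4 - z^2/4 - 15*z/2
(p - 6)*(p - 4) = p^2 - 10*p + 24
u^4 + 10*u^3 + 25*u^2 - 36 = (u - 1)*(u + 2)*(u + 3)*(u + 6)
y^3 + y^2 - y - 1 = (y - 1)*(y + 1)^2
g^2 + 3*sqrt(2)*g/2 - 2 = (g - sqrt(2)/2)*(g + 2*sqrt(2))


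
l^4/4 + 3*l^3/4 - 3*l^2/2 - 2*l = l*(l/4 + 1)*(l - 2)*(l + 1)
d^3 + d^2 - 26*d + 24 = (d - 4)*(d - 1)*(d + 6)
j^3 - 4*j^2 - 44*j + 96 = (j - 8)*(j - 2)*(j + 6)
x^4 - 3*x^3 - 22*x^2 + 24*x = x*(x - 6)*(x - 1)*(x + 4)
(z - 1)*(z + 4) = z^2 + 3*z - 4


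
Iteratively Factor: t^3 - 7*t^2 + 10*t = (t)*(t^2 - 7*t + 10) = t*(t - 5)*(t - 2)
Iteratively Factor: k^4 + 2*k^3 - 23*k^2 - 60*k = (k - 5)*(k^3 + 7*k^2 + 12*k) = (k - 5)*(k + 3)*(k^2 + 4*k) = (k - 5)*(k + 3)*(k + 4)*(k)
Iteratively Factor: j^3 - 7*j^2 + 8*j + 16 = (j - 4)*(j^2 - 3*j - 4) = (j - 4)*(j + 1)*(j - 4)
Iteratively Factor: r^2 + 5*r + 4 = (r + 4)*(r + 1)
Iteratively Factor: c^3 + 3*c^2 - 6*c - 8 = (c + 4)*(c^2 - c - 2) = (c + 1)*(c + 4)*(c - 2)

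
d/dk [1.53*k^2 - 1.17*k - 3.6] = 3.06*k - 1.17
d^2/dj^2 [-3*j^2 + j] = -6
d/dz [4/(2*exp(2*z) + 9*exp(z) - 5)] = (-16*exp(z) - 36)*exp(z)/(2*exp(2*z) + 9*exp(z) - 5)^2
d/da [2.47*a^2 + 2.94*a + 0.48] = 4.94*a + 2.94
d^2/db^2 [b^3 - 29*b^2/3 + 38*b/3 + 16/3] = 6*b - 58/3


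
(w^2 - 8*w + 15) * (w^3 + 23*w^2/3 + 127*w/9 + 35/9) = w^5 - w^4/3 - 290*w^3/9 + 6*w^2 + 1625*w/9 + 175/3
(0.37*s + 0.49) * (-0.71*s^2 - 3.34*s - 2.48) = -0.2627*s^3 - 1.5837*s^2 - 2.5542*s - 1.2152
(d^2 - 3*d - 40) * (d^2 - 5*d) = d^4 - 8*d^3 - 25*d^2 + 200*d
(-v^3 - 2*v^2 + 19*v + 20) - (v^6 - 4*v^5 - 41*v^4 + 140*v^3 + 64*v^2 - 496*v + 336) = -v^6 + 4*v^5 + 41*v^4 - 141*v^3 - 66*v^2 + 515*v - 316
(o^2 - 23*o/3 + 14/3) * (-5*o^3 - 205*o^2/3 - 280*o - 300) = -5*o^5 - 30*o^4 + 1985*o^3/9 + 13750*o^2/9 + 2980*o/3 - 1400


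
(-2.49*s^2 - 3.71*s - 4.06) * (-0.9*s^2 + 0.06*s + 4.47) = 2.241*s^4 + 3.1896*s^3 - 7.6989*s^2 - 16.8273*s - 18.1482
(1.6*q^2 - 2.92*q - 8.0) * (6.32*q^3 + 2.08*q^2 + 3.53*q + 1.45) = 10.112*q^5 - 15.1264*q^4 - 50.9856*q^3 - 24.6276*q^2 - 32.474*q - 11.6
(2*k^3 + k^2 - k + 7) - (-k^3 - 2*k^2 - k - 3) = 3*k^3 + 3*k^2 + 10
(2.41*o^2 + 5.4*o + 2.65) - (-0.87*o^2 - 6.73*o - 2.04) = 3.28*o^2 + 12.13*o + 4.69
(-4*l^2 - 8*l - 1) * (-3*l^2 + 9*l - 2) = 12*l^4 - 12*l^3 - 61*l^2 + 7*l + 2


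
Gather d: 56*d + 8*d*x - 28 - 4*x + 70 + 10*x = d*(8*x + 56) + 6*x + 42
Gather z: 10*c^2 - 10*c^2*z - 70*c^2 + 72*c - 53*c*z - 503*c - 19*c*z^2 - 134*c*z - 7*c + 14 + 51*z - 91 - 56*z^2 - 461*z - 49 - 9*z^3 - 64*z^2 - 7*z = -60*c^2 - 438*c - 9*z^3 + z^2*(-19*c - 120) + z*(-10*c^2 - 187*c - 417) - 126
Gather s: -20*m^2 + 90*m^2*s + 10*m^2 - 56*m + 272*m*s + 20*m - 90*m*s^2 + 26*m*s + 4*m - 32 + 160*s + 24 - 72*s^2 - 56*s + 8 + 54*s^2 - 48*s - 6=-10*m^2 - 32*m + s^2*(-90*m - 18) + s*(90*m^2 + 298*m + 56) - 6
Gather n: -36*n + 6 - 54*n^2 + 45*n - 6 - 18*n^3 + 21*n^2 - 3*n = -18*n^3 - 33*n^2 + 6*n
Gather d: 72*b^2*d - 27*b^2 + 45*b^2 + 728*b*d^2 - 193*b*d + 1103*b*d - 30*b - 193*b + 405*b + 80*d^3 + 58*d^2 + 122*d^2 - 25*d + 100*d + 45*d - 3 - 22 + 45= 18*b^2 + 182*b + 80*d^3 + d^2*(728*b + 180) + d*(72*b^2 + 910*b + 120) + 20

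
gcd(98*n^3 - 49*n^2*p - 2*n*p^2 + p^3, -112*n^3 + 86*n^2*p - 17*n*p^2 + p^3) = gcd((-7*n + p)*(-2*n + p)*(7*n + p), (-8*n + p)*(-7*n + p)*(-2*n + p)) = 14*n^2 - 9*n*p + p^2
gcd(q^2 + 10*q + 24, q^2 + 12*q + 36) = q + 6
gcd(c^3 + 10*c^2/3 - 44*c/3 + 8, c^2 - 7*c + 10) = c - 2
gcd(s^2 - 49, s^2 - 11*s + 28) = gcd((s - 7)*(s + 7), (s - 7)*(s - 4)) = s - 7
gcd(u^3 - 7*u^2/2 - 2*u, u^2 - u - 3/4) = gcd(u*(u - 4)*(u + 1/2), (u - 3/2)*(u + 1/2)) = u + 1/2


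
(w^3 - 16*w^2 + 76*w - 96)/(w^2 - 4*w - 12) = (w^2 - 10*w + 16)/(w + 2)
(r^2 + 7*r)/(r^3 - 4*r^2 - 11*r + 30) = r*(r + 7)/(r^3 - 4*r^2 - 11*r + 30)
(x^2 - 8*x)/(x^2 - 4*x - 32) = x/(x + 4)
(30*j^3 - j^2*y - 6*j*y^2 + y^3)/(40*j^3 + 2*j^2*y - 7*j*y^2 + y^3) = (-3*j + y)/(-4*j + y)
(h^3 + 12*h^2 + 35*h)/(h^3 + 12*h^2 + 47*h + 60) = h*(h + 7)/(h^2 + 7*h + 12)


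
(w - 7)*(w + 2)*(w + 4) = w^3 - w^2 - 34*w - 56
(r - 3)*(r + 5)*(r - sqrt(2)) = r^3 - sqrt(2)*r^2 + 2*r^2 - 15*r - 2*sqrt(2)*r + 15*sqrt(2)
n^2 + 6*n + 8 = (n + 2)*(n + 4)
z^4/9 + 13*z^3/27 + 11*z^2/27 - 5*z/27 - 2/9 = (z/3 + 1/3)^2*(z - 2/3)*(z + 3)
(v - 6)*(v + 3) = v^2 - 3*v - 18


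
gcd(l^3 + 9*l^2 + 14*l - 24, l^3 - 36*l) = l + 6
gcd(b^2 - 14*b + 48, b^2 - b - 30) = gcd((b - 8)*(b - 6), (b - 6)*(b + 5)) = b - 6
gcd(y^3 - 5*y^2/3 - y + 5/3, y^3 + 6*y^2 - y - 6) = y^2 - 1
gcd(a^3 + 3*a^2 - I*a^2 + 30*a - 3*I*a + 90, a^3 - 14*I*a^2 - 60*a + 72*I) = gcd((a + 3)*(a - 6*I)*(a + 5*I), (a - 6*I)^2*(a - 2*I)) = a - 6*I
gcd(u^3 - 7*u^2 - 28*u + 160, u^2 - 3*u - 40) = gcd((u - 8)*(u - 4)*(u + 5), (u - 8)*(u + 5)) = u^2 - 3*u - 40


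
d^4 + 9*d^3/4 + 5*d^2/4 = d^2*(d + 1)*(d + 5/4)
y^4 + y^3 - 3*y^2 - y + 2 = (y - 1)*(y + 2)*(-I*y - I)*(I*y - I)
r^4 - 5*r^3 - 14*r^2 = r^2*(r - 7)*(r + 2)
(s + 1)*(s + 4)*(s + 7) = s^3 + 12*s^2 + 39*s + 28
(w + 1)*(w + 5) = w^2 + 6*w + 5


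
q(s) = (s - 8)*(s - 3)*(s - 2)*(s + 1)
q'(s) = (s - 8)*(s - 3)*(s - 2) + (s - 8)*(s - 3)*(s + 1) + (s - 8)*(s - 2)*(s + 1) + (s - 3)*(s - 2)*(s + 1) = 4*s^3 - 36*s^2 + 66*s - 2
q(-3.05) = 692.09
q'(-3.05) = -651.68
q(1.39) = -15.52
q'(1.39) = 30.93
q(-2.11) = 235.69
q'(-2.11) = -339.11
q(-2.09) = 228.96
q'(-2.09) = -333.71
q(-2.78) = 530.14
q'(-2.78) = -549.64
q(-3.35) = 906.13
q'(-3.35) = -777.49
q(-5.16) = 3198.54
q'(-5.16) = -1850.63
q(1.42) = -14.59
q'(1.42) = 30.58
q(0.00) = -48.00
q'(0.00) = -2.00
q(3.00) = 0.00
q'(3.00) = -20.00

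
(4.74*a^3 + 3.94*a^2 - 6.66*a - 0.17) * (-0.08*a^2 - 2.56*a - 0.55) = -0.3792*a^5 - 12.4496*a^4 - 12.1606*a^3 + 14.8962*a^2 + 4.0982*a + 0.0935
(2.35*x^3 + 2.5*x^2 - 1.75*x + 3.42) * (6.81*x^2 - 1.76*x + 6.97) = 16.0035*x^5 + 12.889*x^4 + 0.0620000000000012*x^3 + 43.7952*x^2 - 18.2167*x + 23.8374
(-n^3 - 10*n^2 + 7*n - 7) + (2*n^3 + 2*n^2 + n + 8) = n^3 - 8*n^2 + 8*n + 1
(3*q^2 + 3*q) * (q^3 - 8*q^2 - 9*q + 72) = 3*q^5 - 21*q^4 - 51*q^3 + 189*q^2 + 216*q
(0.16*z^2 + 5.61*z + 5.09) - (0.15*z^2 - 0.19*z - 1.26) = 0.01*z^2 + 5.8*z + 6.35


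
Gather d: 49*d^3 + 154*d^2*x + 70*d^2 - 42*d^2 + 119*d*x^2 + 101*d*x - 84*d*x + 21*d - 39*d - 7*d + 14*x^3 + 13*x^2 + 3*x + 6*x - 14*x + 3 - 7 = 49*d^3 + d^2*(154*x + 28) + d*(119*x^2 + 17*x - 25) + 14*x^3 + 13*x^2 - 5*x - 4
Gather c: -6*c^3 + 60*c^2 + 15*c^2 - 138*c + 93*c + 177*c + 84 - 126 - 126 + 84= -6*c^3 + 75*c^2 + 132*c - 84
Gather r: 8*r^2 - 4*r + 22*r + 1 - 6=8*r^2 + 18*r - 5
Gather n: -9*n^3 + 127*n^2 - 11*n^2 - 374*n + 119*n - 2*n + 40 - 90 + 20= -9*n^3 + 116*n^2 - 257*n - 30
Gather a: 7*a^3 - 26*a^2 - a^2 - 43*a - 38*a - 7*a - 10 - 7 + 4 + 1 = 7*a^3 - 27*a^2 - 88*a - 12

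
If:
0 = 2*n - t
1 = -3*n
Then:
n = -1/3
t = -2/3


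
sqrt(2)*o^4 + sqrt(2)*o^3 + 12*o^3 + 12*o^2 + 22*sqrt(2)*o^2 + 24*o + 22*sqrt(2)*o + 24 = (o + sqrt(2))*(o + 2*sqrt(2))*(o + 3*sqrt(2))*(sqrt(2)*o + sqrt(2))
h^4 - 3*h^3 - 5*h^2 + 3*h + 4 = (h - 4)*(h - 1)*(h + 1)^2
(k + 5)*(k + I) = k^2 + 5*k + I*k + 5*I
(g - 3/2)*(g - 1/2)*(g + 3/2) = g^3 - g^2/2 - 9*g/4 + 9/8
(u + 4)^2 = u^2 + 8*u + 16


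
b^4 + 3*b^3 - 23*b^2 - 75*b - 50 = (b - 5)*(b + 1)*(b + 2)*(b + 5)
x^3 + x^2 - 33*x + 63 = (x - 3)^2*(x + 7)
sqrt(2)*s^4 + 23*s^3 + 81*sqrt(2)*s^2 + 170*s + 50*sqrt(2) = (s + sqrt(2))*(s + 5*sqrt(2))^2*(sqrt(2)*s + 1)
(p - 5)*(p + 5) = p^2 - 25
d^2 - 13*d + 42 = (d - 7)*(d - 6)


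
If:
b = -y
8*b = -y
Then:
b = 0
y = 0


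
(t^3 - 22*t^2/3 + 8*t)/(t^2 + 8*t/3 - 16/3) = t*(t - 6)/(t + 4)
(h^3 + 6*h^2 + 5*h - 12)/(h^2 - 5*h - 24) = (h^2 + 3*h - 4)/(h - 8)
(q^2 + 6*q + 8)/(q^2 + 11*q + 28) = (q + 2)/(q + 7)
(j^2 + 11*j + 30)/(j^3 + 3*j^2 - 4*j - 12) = (j^2 + 11*j + 30)/(j^3 + 3*j^2 - 4*j - 12)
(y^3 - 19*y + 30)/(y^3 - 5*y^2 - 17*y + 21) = (y^3 - 19*y + 30)/(y^3 - 5*y^2 - 17*y + 21)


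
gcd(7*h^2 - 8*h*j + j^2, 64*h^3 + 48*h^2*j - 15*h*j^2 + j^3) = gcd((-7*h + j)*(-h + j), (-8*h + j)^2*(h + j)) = 1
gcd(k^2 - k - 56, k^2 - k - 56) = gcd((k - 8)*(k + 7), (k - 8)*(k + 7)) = k^2 - k - 56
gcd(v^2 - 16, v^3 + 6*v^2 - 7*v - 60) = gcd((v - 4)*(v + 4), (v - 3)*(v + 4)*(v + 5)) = v + 4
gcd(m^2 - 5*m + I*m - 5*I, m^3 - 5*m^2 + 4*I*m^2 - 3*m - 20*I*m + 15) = m^2 + m*(-5 + I) - 5*I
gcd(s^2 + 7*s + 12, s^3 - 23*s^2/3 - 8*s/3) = 1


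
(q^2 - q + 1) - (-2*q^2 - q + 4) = 3*q^2 - 3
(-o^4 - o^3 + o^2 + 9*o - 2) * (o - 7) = -o^5 + 6*o^4 + 8*o^3 + 2*o^2 - 65*o + 14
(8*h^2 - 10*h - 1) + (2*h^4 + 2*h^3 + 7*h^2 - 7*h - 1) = 2*h^4 + 2*h^3 + 15*h^2 - 17*h - 2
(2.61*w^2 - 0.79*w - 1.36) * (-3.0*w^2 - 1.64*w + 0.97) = -7.83*w^4 - 1.9104*w^3 + 7.9073*w^2 + 1.4641*w - 1.3192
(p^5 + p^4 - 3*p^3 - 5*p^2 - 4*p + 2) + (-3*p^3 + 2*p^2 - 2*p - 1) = p^5 + p^4 - 6*p^3 - 3*p^2 - 6*p + 1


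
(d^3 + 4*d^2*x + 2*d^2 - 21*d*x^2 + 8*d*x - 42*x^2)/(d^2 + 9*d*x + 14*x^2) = (d^2 - 3*d*x + 2*d - 6*x)/(d + 2*x)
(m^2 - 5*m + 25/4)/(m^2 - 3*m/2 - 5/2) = (m - 5/2)/(m + 1)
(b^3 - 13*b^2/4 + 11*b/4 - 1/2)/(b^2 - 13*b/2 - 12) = (-4*b^3 + 13*b^2 - 11*b + 2)/(2*(-2*b^2 + 13*b + 24))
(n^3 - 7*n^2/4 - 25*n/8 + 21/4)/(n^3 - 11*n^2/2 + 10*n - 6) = (n + 7/4)/(n - 2)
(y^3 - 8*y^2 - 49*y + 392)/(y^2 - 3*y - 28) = (y^2 - y - 56)/(y + 4)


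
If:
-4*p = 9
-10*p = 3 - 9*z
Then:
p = -9/4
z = -13/6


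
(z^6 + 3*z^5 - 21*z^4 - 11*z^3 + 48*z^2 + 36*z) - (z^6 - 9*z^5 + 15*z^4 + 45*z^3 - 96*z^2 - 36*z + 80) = 12*z^5 - 36*z^4 - 56*z^3 + 144*z^2 + 72*z - 80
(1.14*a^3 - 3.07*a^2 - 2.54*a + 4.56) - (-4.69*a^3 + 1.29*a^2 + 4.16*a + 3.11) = 5.83*a^3 - 4.36*a^2 - 6.7*a + 1.45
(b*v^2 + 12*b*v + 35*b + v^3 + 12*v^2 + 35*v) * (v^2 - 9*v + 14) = b*v^4 + 3*b*v^3 - 59*b*v^2 - 147*b*v + 490*b + v^5 + 3*v^4 - 59*v^3 - 147*v^2 + 490*v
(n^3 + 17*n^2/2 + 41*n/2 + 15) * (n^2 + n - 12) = n^5 + 19*n^4/2 + 17*n^3 - 133*n^2/2 - 231*n - 180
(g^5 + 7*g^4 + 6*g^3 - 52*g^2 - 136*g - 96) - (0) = g^5 + 7*g^4 + 6*g^3 - 52*g^2 - 136*g - 96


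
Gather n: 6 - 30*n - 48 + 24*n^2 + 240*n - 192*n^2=-168*n^2 + 210*n - 42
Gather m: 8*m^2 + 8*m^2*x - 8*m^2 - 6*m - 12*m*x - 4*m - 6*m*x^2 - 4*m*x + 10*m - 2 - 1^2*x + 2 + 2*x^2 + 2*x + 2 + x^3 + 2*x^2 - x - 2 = 8*m^2*x + m*(-6*x^2 - 16*x) + x^3 + 4*x^2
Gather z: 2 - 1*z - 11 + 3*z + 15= 2*z + 6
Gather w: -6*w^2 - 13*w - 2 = -6*w^2 - 13*w - 2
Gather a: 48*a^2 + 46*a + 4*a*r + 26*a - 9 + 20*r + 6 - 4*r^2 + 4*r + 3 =48*a^2 + a*(4*r + 72) - 4*r^2 + 24*r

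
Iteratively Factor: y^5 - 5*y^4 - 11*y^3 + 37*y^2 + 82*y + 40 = (y - 4)*(y^4 - y^3 - 15*y^2 - 23*y - 10) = (y - 4)*(y + 1)*(y^3 - 2*y^2 - 13*y - 10) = (y - 5)*(y - 4)*(y + 1)*(y^2 + 3*y + 2) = (y - 5)*(y - 4)*(y + 1)*(y + 2)*(y + 1)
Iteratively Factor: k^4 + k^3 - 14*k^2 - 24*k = (k)*(k^3 + k^2 - 14*k - 24) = k*(k + 3)*(k^2 - 2*k - 8) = k*(k + 2)*(k + 3)*(k - 4)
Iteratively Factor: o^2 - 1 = (o - 1)*(o + 1)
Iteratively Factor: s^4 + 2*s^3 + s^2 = (s + 1)*(s^3 + s^2) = s*(s + 1)*(s^2 + s) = s^2*(s + 1)*(s + 1)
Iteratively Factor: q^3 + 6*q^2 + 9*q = (q)*(q^2 + 6*q + 9) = q*(q + 3)*(q + 3)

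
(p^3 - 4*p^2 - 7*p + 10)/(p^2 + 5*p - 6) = (p^2 - 3*p - 10)/(p + 6)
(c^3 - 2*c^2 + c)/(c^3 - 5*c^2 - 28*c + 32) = c*(c - 1)/(c^2 - 4*c - 32)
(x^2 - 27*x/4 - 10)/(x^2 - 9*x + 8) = (x + 5/4)/(x - 1)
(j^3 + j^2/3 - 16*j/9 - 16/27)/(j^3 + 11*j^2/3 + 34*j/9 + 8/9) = (j - 4/3)/(j + 2)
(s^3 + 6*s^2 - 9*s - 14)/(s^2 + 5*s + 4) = (s^2 + 5*s - 14)/(s + 4)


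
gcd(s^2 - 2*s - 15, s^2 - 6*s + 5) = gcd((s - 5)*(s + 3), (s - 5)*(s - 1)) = s - 5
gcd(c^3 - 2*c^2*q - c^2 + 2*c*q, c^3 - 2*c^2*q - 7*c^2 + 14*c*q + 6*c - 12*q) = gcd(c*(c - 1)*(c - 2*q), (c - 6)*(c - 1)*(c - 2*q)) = -c^2 + 2*c*q + c - 2*q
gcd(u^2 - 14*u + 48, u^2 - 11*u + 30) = u - 6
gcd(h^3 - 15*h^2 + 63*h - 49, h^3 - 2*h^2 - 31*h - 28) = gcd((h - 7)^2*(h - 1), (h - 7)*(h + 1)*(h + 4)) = h - 7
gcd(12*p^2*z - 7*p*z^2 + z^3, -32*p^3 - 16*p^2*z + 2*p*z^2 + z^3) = -4*p + z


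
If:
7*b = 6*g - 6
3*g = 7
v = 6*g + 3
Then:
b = 8/7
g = 7/3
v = 17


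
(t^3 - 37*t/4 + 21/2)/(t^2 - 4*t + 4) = (t^2 + 2*t - 21/4)/(t - 2)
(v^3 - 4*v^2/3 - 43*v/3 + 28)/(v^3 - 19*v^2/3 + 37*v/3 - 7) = (v + 4)/(v - 1)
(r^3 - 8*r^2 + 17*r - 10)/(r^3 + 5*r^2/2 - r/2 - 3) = 2*(r^2 - 7*r + 10)/(2*r^2 + 7*r + 6)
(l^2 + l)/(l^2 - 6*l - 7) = l/(l - 7)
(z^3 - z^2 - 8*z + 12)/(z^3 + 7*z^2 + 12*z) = (z^2 - 4*z + 4)/(z*(z + 4))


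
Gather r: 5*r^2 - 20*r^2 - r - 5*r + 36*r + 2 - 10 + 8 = -15*r^2 + 30*r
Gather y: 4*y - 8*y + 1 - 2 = -4*y - 1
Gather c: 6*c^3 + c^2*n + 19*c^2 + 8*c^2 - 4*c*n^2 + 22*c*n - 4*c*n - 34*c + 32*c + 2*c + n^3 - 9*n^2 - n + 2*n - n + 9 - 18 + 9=6*c^3 + c^2*(n + 27) + c*(-4*n^2 + 18*n) + n^3 - 9*n^2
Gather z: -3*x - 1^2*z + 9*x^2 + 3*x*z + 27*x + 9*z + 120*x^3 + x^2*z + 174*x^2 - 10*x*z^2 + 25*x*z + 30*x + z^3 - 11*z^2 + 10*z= 120*x^3 + 183*x^2 + 54*x + z^3 + z^2*(-10*x - 11) + z*(x^2 + 28*x + 18)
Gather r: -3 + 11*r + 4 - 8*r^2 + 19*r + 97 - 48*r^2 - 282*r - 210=-56*r^2 - 252*r - 112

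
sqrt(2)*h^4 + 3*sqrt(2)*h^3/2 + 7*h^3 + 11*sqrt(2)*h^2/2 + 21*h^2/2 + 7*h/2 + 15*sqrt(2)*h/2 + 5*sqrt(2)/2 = (h + 1/2)*(h + sqrt(2))*(h + 5*sqrt(2)/2)*(sqrt(2)*h + sqrt(2))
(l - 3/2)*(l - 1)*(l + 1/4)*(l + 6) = l^4 + 15*l^3/4 - 101*l^2/8 + 45*l/8 + 9/4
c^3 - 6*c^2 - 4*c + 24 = (c - 6)*(c - 2)*(c + 2)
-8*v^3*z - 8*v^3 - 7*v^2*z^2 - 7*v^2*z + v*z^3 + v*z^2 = (-8*v + z)*(v + z)*(v*z + v)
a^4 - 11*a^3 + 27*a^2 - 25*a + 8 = (a - 8)*(a - 1)^3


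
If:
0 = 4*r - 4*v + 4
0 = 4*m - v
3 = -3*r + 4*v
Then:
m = 0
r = -1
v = 0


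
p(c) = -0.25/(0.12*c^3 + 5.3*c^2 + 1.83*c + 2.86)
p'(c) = -0.25*(-0.36*c^2 - 10.6*c - 1.83)/(0.12*c^3 + 5.3*c^2 + 1.83*c + 2.86)^2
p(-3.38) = -0.00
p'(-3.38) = -0.00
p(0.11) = -0.08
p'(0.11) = 0.08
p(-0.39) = -0.08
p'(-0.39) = -0.06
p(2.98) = -0.00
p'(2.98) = 0.00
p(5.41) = -0.00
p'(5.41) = 0.00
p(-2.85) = -0.01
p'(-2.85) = -0.00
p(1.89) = -0.01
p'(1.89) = 0.01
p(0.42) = -0.05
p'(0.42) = 0.08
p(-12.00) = -0.00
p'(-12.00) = -0.00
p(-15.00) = -0.00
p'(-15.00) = -0.00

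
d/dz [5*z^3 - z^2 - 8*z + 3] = 15*z^2 - 2*z - 8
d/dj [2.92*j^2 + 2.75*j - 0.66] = 5.84*j + 2.75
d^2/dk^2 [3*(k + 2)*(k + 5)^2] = 18*k + 72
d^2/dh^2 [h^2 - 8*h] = 2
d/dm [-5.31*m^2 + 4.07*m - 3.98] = 4.07 - 10.62*m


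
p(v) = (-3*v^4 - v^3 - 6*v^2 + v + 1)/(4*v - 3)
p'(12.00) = -345.60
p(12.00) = -1439.71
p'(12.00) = -345.60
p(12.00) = -1439.71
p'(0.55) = 15.04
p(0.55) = 0.88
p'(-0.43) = -1.29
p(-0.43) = 0.12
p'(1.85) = -12.20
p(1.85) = -13.44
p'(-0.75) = -1.82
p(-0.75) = 0.61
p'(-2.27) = -9.93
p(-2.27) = 8.29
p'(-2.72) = -14.27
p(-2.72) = 13.70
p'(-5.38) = -58.47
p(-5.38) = 103.41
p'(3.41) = -33.71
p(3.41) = -47.99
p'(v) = (-12*v^3 - 3*v^2 - 12*v + 1)/(4*v - 3) - 4*(-3*v^4 - v^3 - 6*v^2 + v + 1)/(4*v - 3)^2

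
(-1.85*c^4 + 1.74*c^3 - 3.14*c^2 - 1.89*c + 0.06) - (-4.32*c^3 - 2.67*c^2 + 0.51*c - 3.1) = -1.85*c^4 + 6.06*c^3 - 0.47*c^2 - 2.4*c + 3.16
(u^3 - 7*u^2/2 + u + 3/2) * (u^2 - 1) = u^5 - 7*u^4/2 + 5*u^2 - u - 3/2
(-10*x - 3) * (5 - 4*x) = 40*x^2 - 38*x - 15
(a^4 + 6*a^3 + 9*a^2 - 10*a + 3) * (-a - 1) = -a^5 - 7*a^4 - 15*a^3 + a^2 + 7*a - 3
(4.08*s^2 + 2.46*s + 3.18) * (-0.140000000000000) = -0.5712*s^2 - 0.3444*s - 0.4452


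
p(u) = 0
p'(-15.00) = 0.00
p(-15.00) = 0.00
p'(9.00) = 0.00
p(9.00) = 0.00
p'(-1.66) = 0.00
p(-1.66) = 0.00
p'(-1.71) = 0.00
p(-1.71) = 0.00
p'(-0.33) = 0.00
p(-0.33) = 0.00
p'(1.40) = 0.00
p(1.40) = 0.00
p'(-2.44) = 0.00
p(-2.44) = 0.00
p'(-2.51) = 0.00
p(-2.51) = 0.00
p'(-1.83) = 0.00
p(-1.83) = 0.00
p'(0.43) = 0.00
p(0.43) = 0.00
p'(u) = 0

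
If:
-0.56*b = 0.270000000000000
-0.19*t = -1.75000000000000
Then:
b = -0.48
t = 9.21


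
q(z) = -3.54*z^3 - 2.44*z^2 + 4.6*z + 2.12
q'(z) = -10.62*z^2 - 4.88*z + 4.6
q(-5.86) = 603.73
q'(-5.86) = -331.49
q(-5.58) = 515.52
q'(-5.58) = -298.84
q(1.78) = -17.39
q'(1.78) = -37.73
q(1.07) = -0.09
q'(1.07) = -12.78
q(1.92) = -23.10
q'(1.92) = -43.92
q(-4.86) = 328.49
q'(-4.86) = -222.52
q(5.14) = -519.42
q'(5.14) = -301.06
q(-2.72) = 42.79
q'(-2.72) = -60.70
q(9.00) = -2734.78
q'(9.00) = -899.54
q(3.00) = -101.62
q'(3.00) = -105.62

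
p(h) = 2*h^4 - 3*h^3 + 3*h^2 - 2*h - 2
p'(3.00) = 151.00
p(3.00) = 100.00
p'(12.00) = 12598.00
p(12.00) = 36694.00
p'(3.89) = 356.06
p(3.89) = 316.99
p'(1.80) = 26.30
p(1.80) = 7.62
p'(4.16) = 443.14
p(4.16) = 424.59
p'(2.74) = 111.44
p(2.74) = 66.06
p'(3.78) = 324.17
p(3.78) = 279.59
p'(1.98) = 36.70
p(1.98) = 13.25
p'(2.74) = 111.44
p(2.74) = 66.06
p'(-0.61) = -10.82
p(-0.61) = 1.29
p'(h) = 8*h^3 - 9*h^2 + 6*h - 2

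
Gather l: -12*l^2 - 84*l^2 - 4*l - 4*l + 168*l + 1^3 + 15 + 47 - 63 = -96*l^2 + 160*l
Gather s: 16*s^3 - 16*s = 16*s^3 - 16*s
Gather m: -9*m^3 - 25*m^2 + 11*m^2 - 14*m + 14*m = -9*m^3 - 14*m^2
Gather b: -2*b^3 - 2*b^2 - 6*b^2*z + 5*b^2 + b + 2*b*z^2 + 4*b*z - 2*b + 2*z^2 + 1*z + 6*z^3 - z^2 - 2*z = -2*b^3 + b^2*(3 - 6*z) + b*(2*z^2 + 4*z - 1) + 6*z^3 + z^2 - z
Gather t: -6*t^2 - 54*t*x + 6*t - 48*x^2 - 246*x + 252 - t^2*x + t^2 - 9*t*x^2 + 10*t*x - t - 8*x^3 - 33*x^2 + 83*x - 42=t^2*(-x - 5) + t*(-9*x^2 - 44*x + 5) - 8*x^3 - 81*x^2 - 163*x + 210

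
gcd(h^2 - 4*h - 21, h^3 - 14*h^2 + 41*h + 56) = h - 7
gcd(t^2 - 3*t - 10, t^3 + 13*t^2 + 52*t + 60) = t + 2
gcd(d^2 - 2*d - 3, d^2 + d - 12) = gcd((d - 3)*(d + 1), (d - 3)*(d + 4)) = d - 3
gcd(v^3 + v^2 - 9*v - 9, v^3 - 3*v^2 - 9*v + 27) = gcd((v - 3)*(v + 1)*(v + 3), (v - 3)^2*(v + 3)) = v^2 - 9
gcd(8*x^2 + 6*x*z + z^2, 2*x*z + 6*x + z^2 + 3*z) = 2*x + z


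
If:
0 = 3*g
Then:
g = 0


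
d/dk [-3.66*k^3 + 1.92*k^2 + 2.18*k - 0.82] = -10.98*k^2 + 3.84*k + 2.18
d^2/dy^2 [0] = 0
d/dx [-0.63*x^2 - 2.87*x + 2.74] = -1.26*x - 2.87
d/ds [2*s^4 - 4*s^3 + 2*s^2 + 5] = 4*s*(2*s^2 - 3*s + 1)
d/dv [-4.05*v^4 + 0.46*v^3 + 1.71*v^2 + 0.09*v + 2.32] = -16.2*v^3 + 1.38*v^2 + 3.42*v + 0.09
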